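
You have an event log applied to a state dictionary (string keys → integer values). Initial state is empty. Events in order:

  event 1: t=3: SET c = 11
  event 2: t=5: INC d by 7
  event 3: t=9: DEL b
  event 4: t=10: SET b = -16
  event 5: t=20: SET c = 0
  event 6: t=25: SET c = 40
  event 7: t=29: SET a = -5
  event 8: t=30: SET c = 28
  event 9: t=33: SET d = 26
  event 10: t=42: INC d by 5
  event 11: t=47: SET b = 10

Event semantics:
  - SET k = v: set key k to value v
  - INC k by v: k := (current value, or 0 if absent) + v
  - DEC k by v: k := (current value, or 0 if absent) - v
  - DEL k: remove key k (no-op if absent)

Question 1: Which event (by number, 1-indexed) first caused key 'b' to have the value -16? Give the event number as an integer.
Answer: 4

Derivation:
Looking for first event where b becomes -16:
  event 4: b (absent) -> -16  <-- first match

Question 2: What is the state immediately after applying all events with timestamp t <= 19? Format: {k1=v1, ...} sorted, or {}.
Apply events with t <= 19 (4 events):
  after event 1 (t=3: SET c = 11): {c=11}
  after event 2 (t=5: INC d by 7): {c=11, d=7}
  after event 3 (t=9: DEL b): {c=11, d=7}
  after event 4 (t=10: SET b = -16): {b=-16, c=11, d=7}

Answer: {b=-16, c=11, d=7}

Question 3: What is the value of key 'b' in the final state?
Track key 'b' through all 11 events:
  event 1 (t=3: SET c = 11): b unchanged
  event 2 (t=5: INC d by 7): b unchanged
  event 3 (t=9: DEL b): b (absent) -> (absent)
  event 4 (t=10: SET b = -16): b (absent) -> -16
  event 5 (t=20: SET c = 0): b unchanged
  event 6 (t=25: SET c = 40): b unchanged
  event 7 (t=29: SET a = -5): b unchanged
  event 8 (t=30: SET c = 28): b unchanged
  event 9 (t=33: SET d = 26): b unchanged
  event 10 (t=42: INC d by 5): b unchanged
  event 11 (t=47: SET b = 10): b -16 -> 10
Final: b = 10

Answer: 10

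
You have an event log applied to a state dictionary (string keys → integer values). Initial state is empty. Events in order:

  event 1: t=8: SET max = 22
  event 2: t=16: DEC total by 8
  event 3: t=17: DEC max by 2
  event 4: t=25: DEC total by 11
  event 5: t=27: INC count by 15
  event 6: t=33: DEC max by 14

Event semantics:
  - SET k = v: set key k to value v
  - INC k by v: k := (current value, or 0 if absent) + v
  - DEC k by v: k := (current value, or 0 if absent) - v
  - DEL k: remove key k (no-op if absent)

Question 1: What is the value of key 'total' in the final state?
Answer: -19

Derivation:
Track key 'total' through all 6 events:
  event 1 (t=8: SET max = 22): total unchanged
  event 2 (t=16: DEC total by 8): total (absent) -> -8
  event 3 (t=17: DEC max by 2): total unchanged
  event 4 (t=25: DEC total by 11): total -8 -> -19
  event 5 (t=27: INC count by 15): total unchanged
  event 6 (t=33: DEC max by 14): total unchanged
Final: total = -19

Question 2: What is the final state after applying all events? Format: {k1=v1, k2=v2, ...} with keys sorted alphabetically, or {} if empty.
Answer: {count=15, max=6, total=-19}

Derivation:
  after event 1 (t=8: SET max = 22): {max=22}
  after event 2 (t=16: DEC total by 8): {max=22, total=-8}
  after event 3 (t=17: DEC max by 2): {max=20, total=-8}
  after event 4 (t=25: DEC total by 11): {max=20, total=-19}
  after event 5 (t=27: INC count by 15): {count=15, max=20, total=-19}
  after event 6 (t=33: DEC max by 14): {count=15, max=6, total=-19}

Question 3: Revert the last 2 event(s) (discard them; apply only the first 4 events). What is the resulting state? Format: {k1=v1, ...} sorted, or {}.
Keep first 4 events (discard last 2):
  after event 1 (t=8: SET max = 22): {max=22}
  after event 2 (t=16: DEC total by 8): {max=22, total=-8}
  after event 3 (t=17: DEC max by 2): {max=20, total=-8}
  after event 4 (t=25: DEC total by 11): {max=20, total=-19}

Answer: {max=20, total=-19}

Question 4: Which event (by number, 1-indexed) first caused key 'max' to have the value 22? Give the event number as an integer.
Answer: 1

Derivation:
Looking for first event where max becomes 22:
  event 1: max (absent) -> 22  <-- first match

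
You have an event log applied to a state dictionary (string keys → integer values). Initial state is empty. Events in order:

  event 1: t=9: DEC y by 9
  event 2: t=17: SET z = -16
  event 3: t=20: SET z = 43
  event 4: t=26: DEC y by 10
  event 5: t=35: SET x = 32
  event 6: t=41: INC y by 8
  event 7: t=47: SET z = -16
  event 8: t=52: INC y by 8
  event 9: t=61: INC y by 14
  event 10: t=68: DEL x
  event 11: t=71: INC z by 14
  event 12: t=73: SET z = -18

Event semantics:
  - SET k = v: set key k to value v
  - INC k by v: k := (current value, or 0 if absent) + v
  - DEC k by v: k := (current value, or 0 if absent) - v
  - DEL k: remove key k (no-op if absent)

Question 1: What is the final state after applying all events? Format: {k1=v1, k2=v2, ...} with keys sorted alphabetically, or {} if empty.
Answer: {y=11, z=-18}

Derivation:
  after event 1 (t=9: DEC y by 9): {y=-9}
  after event 2 (t=17: SET z = -16): {y=-9, z=-16}
  after event 3 (t=20: SET z = 43): {y=-9, z=43}
  after event 4 (t=26: DEC y by 10): {y=-19, z=43}
  after event 5 (t=35: SET x = 32): {x=32, y=-19, z=43}
  after event 6 (t=41: INC y by 8): {x=32, y=-11, z=43}
  after event 7 (t=47: SET z = -16): {x=32, y=-11, z=-16}
  after event 8 (t=52: INC y by 8): {x=32, y=-3, z=-16}
  after event 9 (t=61: INC y by 14): {x=32, y=11, z=-16}
  after event 10 (t=68: DEL x): {y=11, z=-16}
  after event 11 (t=71: INC z by 14): {y=11, z=-2}
  after event 12 (t=73: SET z = -18): {y=11, z=-18}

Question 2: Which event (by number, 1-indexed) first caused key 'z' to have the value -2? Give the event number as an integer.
Looking for first event where z becomes -2:
  event 2: z = -16
  event 3: z = 43
  event 4: z = 43
  event 5: z = 43
  event 6: z = 43
  event 7: z = -16
  event 8: z = -16
  event 9: z = -16
  event 10: z = -16
  event 11: z -16 -> -2  <-- first match

Answer: 11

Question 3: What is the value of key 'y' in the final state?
Track key 'y' through all 12 events:
  event 1 (t=9: DEC y by 9): y (absent) -> -9
  event 2 (t=17: SET z = -16): y unchanged
  event 3 (t=20: SET z = 43): y unchanged
  event 4 (t=26: DEC y by 10): y -9 -> -19
  event 5 (t=35: SET x = 32): y unchanged
  event 6 (t=41: INC y by 8): y -19 -> -11
  event 7 (t=47: SET z = -16): y unchanged
  event 8 (t=52: INC y by 8): y -11 -> -3
  event 9 (t=61: INC y by 14): y -3 -> 11
  event 10 (t=68: DEL x): y unchanged
  event 11 (t=71: INC z by 14): y unchanged
  event 12 (t=73: SET z = -18): y unchanged
Final: y = 11

Answer: 11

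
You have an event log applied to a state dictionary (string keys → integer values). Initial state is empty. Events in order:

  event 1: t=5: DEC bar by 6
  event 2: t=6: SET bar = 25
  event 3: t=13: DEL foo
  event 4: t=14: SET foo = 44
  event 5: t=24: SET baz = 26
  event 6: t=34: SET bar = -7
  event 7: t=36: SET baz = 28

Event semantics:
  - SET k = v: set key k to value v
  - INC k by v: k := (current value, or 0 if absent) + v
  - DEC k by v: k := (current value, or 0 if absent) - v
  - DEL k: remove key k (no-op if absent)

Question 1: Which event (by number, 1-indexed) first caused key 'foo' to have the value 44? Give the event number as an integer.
Looking for first event where foo becomes 44:
  event 4: foo (absent) -> 44  <-- first match

Answer: 4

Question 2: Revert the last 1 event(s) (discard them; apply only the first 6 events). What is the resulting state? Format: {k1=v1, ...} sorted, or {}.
Answer: {bar=-7, baz=26, foo=44}

Derivation:
Keep first 6 events (discard last 1):
  after event 1 (t=5: DEC bar by 6): {bar=-6}
  after event 2 (t=6: SET bar = 25): {bar=25}
  after event 3 (t=13: DEL foo): {bar=25}
  after event 4 (t=14: SET foo = 44): {bar=25, foo=44}
  after event 5 (t=24: SET baz = 26): {bar=25, baz=26, foo=44}
  after event 6 (t=34: SET bar = -7): {bar=-7, baz=26, foo=44}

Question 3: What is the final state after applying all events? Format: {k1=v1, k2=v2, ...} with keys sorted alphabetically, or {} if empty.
  after event 1 (t=5: DEC bar by 6): {bar=-6}
  after event 2 (t=6: SET bar = 25): {bar=25}
  after event 3 (t=13: DEL foo): {bar=25}
  after event 4 (t=14: SET foo = 44): {bar=25, foo=44}
  after event 5 (t=24: SET baz = 26): {bar=25, baz=26, foo=44}
  after event 6 (t=34: SET bar = -7): {bar=-7, baz=26, foo=44}
  after event 7 (t=36: SET baz = 28): {bar=-7, baz=28, foo=44}

Answer: {bar=-7, baz=28, foo=44}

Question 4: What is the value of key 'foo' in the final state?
Answer: 44

Derivation:
Track key 'foo' through all 7 events:
  event 1 (t=5: DEC bar by 6): foo unchanged
  event 2 (t=6: SET bar = 25): foo unchanged
  event 3 (t=13: DEL foo): foo (absent) -> (absent)
  event 4 (t=14: SET foo = 44): foo (absent) -> 44
  event 5 (t=24: SET baz = 26): foo unchanged
  event 6 (t=34: SET bar = -7): foo unchanged
  event 7 (t=36: SET baz = 28): foo unchanged
Final: foo = 44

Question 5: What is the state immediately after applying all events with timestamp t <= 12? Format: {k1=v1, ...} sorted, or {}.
Apply events with t <= 12 (2 events):
  after event 1 (t=5: DEC bar by 6): {bar=-6}
  after event 2 (t=6: SET bar = 25): {bar=25}

Answer: {bar=25}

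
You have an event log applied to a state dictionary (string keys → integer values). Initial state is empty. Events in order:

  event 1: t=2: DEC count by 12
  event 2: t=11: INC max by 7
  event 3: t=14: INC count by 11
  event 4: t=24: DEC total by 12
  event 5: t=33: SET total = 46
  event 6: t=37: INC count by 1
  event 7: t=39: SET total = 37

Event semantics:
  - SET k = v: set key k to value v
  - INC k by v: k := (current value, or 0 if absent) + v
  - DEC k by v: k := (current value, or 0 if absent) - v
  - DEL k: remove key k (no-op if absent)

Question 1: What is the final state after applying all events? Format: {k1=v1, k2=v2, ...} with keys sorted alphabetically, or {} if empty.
  after event 1 (t=2: DEC count by 12): {count=-12}
  after event 2 (t=11: INC max by 7): {count=-12, max=7}
  after event 3 (t=14: INC count by 11): {count=-1, max=7}
  after event 4 (t=24: DEC total by 12): {count=-1, max=7, total=-12}
  after event 5 (t=33: SET total = 46): {count=-1, max=7, total=46}
  after event 6 (t=37: INC count by 1): {count=0, max=7, total=46}
  after event 7 (t=39: SET total = 37): {count=0, max=7, total=37}

Answer: {count=0, max=7, total=37}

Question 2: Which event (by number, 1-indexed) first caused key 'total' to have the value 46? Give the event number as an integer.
Looking for first event where total becomes 46:
  event 4: total = -12
  event 5: total -12 -> 46  <-- first match

Answer: 5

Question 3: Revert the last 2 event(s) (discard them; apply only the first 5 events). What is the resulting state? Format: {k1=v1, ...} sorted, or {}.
Answer: {count=-1, max=7, total=46}

Derivation:
Keep first 5 events (discard last 2):
  after event 1 (t=2: DEC count by 12): {count=-12}
  after event 2 (t=11: INC max by 7): {count=-12, max=7}
  after event 3 (t=14: INC count by 11): {count=-1, max=7}
  after event 4 (t=24: DEC total by 12): {count=-1, max=7, total=-12}
  after event 5 (t=33: SET total = 46): {count=-1, max=7, total=46}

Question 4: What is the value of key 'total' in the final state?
Answer: 37

Derivation:
Track key 'total' through all 7 events:
  event 1 (t=2: DEC count by 12): total unchanged
  event 2 (t=11: INC max by 7): total unchanged
  event 3 (t=14: INC count by 11): total unchanged
  event 4 (t=24: DEC total by 12): total (absent) -> -12
  event 5 (t=33: SET total = 46): total -12 -> 46
  event 6 (t=37: INC count by 1): total unchanged
  event 7 (t=39: SET total = 37): total 46 -> 37
Final: total = 37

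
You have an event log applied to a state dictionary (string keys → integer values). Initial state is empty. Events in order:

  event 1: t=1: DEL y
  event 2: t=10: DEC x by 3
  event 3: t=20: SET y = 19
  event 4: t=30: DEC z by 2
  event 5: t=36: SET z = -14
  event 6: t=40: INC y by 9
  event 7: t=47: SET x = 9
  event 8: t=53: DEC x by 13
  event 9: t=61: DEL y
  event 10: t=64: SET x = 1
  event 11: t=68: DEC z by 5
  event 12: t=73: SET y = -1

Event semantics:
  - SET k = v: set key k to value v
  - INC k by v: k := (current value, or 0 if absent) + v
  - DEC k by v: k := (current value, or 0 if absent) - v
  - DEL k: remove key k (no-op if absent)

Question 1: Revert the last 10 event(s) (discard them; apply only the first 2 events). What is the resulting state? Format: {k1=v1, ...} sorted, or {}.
Answer: {x=-3}

Derivation:
Keep first 2 events (discard last 10):
  after event 1 (t=1: DEL y): {}
  after event 2 (t=10: DEC x by 3): {x=-3}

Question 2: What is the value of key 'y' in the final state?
Track key 'y' through all 12 events:
  event 1 (t=1: DEL y): y (absent) -> (absent)
  event 2 (t=10: DEC x by 3): y unchanged
  event 3 (t=20: SET y = 19): y (absent) -> 19
  event 4 (t=30: DEC z by 2): y unchanged
  event 5 (t=36: SET z = -14): y unchanged
  event 6 (t=40: INC y by 9): y 19 -> 28
  event 7 (t=47: SET x = 9): y unchanged
  event 8 (t=53: DEC x by 13): y unchanged
  event 9 (t=61: DEL y): y 28 -> (absent)
  event 10 (t=64: SET x = 1): y unchanged
  event 11 (t=68: DEC z by 5): y unchanged
  event 12 (t=73: SET y = -1): y (absent) -> -1
Final: y = -1

Answer: -1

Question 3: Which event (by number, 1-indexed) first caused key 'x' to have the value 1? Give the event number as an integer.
Answer: 10

Derivation:
Looking for first event where x becomes 1:
  event 2: x = -3
  event 3: x = -3
  event 4: x = -3
  event 5: x = -3
  event 6: x = -3
  event 7: x = 9
  event 8: x = -4
  event 9: x = -4
  event 10: x -4 -> 1  <-- first match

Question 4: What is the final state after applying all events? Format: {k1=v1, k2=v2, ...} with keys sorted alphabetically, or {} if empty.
Answer: {x=1, y=-1, z=-19}

Derivation:
  after event 1 (t=1: DEL y): {}
  after event 2 (t=10: DEC x by 3): {x=-3}
  after event 3 (t=20: SET y = 19): {x=-3, y=19}
  after event 4 (t=30: DEC z by 2): {x=-3, y=19, z=-2}
  after event 5 (t=36: SET z = -14): {x=-3, y=19, z=-14}
  after event 6 (t=40: INC y by 9): {x=-3, y=28, z=-14}
  after event 7 (t=47: SET x = 9): {x=9, y=28, z=-14}
  after event 8 (t=53: DEC x by 13): {x=-4, y=28, z=-14}
  after event 9 (t=61: DEL y): {x=-4, z=-14}
  after event 10 (t=64: SET x = 1): {x=1, z=-14}
  after event 11 (t=68: DEC z by 5): {x=1, z=-19}
  after event 12 (t=73: SET y = -1): {x=1, y=-1, z=-19}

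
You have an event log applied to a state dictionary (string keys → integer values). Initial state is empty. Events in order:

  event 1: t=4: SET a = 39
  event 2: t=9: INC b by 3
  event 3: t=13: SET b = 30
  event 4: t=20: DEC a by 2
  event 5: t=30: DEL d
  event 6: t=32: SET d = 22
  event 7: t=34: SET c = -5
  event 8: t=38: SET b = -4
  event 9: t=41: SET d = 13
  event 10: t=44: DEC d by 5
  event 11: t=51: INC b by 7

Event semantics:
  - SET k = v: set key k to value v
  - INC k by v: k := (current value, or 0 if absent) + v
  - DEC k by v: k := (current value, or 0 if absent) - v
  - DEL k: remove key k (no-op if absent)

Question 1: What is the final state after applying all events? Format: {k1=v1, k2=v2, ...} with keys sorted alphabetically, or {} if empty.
  after event 1 (t=4: SET a = 39): {a=39}
  after event 2 (t=9: INC b by 3): {a=39, b=3}
  after event 3 (t=13: SET b = 30): {a=39, b=30}
  after event 4 (t=20: DEC a by 2): {a=37, b=30}
  after event 5 (t=30: DEL d): {a=37, b=30}
  after event 6 (t=32: SET d = 22): {a=37, b=30, d=22}
  after event 7 (t=34: SET c = -5): {a=37, b=30, c=-5, d=22}
  after event 8 (t=38: SET b = -4): {a=37, b=-4, c=-5, d=22}
  after event 9 (t=41: SET d = 13): {a=37, b=-4, c=-5, d=13}
  after event 10 (t=44: DEC d by 5): {a=37, b=-4, c=-5, d=8}
  after event 11 (t=51: INC b by 7): {a=37, b=3, c=-5, d=8}

Answer: {a=37, b=3, c=-5, d=8}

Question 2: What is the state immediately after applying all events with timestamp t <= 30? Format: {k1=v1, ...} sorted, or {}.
Answer: {a=37, b=30}

Derivation:
Apply events with t <= 30 (5 events):
  after event 1 (t=4: SET a = 39): {a=39}
  after event 2 (t=9: INC b by 3): {a=39, b=3}
  after event 3 (t=13: SET b = 30): {a=39, b=30}
  after event 4 (t=20: DEC a by 2): {a=37, b=30}
  after event 5 (t=30: DEL d): {a=37, b=30}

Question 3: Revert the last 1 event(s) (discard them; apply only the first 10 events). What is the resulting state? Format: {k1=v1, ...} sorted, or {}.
Keep first 10 events (discard last 1):
  after event 1 (t=4: SET a = 39): {a=39}
  after event 2 (t=9: INC b by 3): {a=39, b=3}
  after event 3 (t=13: SET b = 30): {a=39, b=30}
  after event 4 (t=20: DEC a by 2): {a=37, b=30}
  after event 5 (t=30: DEL d): {a=37, b=30}
  after event 6 (t=32: SET d = 22): {a=37, b=30, d=22}
  after event 7 (t=34: SET c = -5): {a=37, b=30, c=-5, d=22}
  after event 8 (t=38: SET b = -4): {a=37, b=-4, c=-5, d=22}
  after event 9 (t=41: SET d = 13): {a=37, b=-4, c=-5, d=13}
  after event 10 (t=44: DEC d by 5): {a=37, b=-4, c=-5, d=8}

Answer: {a=37, b=-4, c=-5, d=8}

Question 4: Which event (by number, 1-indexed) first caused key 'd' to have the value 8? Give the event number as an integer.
Looking for first event where d becomes 8:
  event 6: d = 22
  event 7: d = 22
  event 8: d = 22
  event 9: d = 13
  event 10: d 13 -> 8  <-- first match

Answer: 10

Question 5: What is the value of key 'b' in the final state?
Answer: 3

Derivation:
Track key 'b' through all 11 events:
  event 1 (t=4: SET a = 39): b unchanged
  event 2 (t=9: INC b by 3): b (absent) -> 3
  event 3 (t=13: SET b = 30): b 3 -> 30
  event 4 (t=20: DEC a by 2): b unchanged
  event 5 (t=30: DEL d): b unchanged
  event 6 (t=32: SET d = 22): b unchanged
  event 7 (t=34: SET c = -5): b unchanged
  event 8 (t=38: SET b = -4): b 30 -> -4
  event 9 (t=41: SET d = 13): b unchanged
  event 10 (t=44: DEC d by 5): b unchanged
  event 11 (t=51: INC b by 7): b -4 -> 3
Final: b = 3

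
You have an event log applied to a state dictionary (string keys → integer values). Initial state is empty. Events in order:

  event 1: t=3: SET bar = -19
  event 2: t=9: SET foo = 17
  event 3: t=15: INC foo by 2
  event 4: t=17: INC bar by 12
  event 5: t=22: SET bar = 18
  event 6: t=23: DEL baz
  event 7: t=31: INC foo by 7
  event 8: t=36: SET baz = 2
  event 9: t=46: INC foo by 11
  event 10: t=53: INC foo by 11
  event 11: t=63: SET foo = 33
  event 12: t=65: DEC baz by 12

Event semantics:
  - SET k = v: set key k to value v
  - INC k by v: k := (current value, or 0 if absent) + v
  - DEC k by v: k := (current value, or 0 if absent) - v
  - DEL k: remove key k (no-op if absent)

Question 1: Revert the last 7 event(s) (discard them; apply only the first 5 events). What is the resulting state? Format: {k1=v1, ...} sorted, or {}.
Answer: {bar=18, foo=19}

Derivation:
Keep first 5 events (discard last 7):
  after event 1 (t=3: SET bar = -19): {bar=-19}
  after event 2 (t=9: SET foo = 17): {bar=-19, foo=17}
  after event 3 (t=15: INC foo by 2): {bar=-19, foo=19}
  after event 4 (t=17: INC bar by 12): {bar=-7, foo=19}
  after event 5 (t=22: SET bar = 18): {bar=18, foo=19}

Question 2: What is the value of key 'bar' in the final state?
Track key 'bar' through all 12 events:
  event 1 (t=3: SET bar = -19): bar (absent) -> -19
  event 2 (t=9: SET foo = 17): bar unchanged
  event 3 (t=15: INC foo by 2): bar unchanged
  event 4 (t=17: INC bar by 12): bar -19 -> -7
  event 5 (t=22: SET bar = 18): bar -7 -> 18
  event 6 (t=23: DEL baz): bar unchanged
  event 7 (t=31: INC foo by 7): bar unchanged
  event 8 (t=36: SET baz = 2): bar unchanged
  event 9 (t=46: INC foo by 11): bar unchanged
  event 10 (t=53: INC foo by 11): bar unchanged
  event 11 (t=63: SET foo = 33): bar unchanged
  event 12 (t=65: DEC baz by 12): bar unchanged
Final: bar = 18

Answer: 18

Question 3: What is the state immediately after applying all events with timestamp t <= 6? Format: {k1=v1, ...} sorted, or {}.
Apply events with t <= 6 (1 events):
  after event 1 (t=3: SET bar = -19): {bar=-19}

Answer: {bar=-19}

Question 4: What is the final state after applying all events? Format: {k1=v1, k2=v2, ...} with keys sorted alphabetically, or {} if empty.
Answer: {bar=18, baz=-10, foo=33}

Derivation:
  after event 1 (t=3: SET bar = -19): {bar=-19}
  after event 2 (t=9: SET foo = 17): {bar=-19, foo=17}
  after event 3 (t=15: INC foo by 2): {bar=-19, foo=19}
  after event 4 (t=17: INC bar by 12): {bar=-7, foo=19}
  after event 5 (t=22: SET bar = 18): {bar=18, foo=19}
  after event 6 (t=23: DEL baz): {bar=18, foo=19}
  after event 7 (t=31: INC foo by 7): {bar=18, foo=26}
  after event 8 (t=36: SET baz = 2): {bar=18, baz=2, foo=26}
  after event 9 (t=46: INC foo by 11): {bar=18, baz=2, foo=37}
  after event 10 (t=53: INC foo by 11): {bar=18, baz=2, foo=48}
  after event 11 (t=63: SET foo = 33): {bar=18, baz=2, foo=33}
  after event 12 (t=65: DEC baz by 12): {bar=18, baz=-10, foo=33}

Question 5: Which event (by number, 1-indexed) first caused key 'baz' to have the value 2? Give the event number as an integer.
Answer: 8

Derivation:
Looking for first event where baz becomes 2:
  event 8: baz (absent) -> 2  <-- first match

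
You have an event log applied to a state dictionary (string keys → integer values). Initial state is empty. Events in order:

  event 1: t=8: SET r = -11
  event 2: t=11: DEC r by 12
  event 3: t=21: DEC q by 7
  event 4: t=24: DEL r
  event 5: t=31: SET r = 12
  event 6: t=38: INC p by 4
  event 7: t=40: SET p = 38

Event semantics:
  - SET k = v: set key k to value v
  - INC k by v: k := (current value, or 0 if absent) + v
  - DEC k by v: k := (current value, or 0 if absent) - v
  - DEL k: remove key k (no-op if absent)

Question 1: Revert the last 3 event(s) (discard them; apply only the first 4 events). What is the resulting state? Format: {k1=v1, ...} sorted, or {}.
Answer: {q=-7}

Derivation:
Keep first 4 events (discard last 3):
  after event 1 (t=8: SET r = -11): {r=-11}
  after event 2 (t=11: DEC r by 12): {r=-23}
  after event 3 (t=21: DEC q by 7): {q=-7, r=-23}
  after event 4 (t=24: DEL r): {q=-7}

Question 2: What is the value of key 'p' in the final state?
Track key 'p' through all 7 events:
  event 1 (t=8: SET r = -11): p unchanged
  event 2 (t=11: DEC r by 12): p unchanged
  event 3 (t=21: DEC q by 7): p unchanged
  event 4 (t=24: DEL r): p unchanged
  event 5 (t=31: SET r = 12): p unchanged
  event 6 (t=38: INC p by 4): p (absent) -> 4
  event 7 (t=40: SET p = 38): p 4 -> 38
Final: p = 38

Answer: 38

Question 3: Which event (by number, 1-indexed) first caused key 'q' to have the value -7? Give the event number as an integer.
Answer: 3

Derivation:
Looking for first event where q becomes -7:
  event 3: q (absent) -> -7  <-- first match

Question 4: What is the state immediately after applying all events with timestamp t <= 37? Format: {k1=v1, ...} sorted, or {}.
Apply events with t <= 37 (5 events):
  after event 1 (t=8: SET r = -11): {r=-11}
  after event 2 (t=11: DEC r by 12): {r=-23}
  after event 3 (t=21: DEC q by 7): {q=-7, r=-23}
  after event 4 (t=24: DEL r): {q=-7}
  after event 5 (t=31: SET r = 12): {q=-7, r=12}

Answer: {q=-7, r=12}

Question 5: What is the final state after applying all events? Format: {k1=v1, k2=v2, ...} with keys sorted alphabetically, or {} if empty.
Answer: {p=38, q=-7, r=12}

Derivation:
  after event 1 (t=8: SET r = -11): {r=-11}
  after event 2 (t=11: DEC r by 12): {r=-23}
  after event 3 (t=21: DEC q by 7): {q=-7, r=-23}
  after event 4 (t=24: DEL r): {q=-7}
  after event 5 (t=31: SET r = 12): {q=-7, r=12}
  after event 6 (t=38: INC p by 4): {p=4, q=-7, r=12}
  after event 7 (t=40: SET p = 38): {p=38, q=-7, r=12}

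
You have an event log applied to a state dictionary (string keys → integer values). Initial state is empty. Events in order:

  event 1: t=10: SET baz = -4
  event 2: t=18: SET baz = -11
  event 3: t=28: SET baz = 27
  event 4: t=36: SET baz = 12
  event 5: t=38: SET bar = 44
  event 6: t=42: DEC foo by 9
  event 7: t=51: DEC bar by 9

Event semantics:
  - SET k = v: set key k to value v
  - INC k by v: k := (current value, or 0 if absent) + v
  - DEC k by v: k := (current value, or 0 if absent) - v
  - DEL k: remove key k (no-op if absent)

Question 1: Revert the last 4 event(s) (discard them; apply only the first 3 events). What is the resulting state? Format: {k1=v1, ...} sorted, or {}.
Keep first 3 events (discard last 4):
  after event 1 (t=10: SET baz = -4): {baz=-4}
  after event 2 (t=18: SET baz = -11): {baz=-11}
  after event 3 (t=28: SET baz = 27): {baz=27}

Answer: {baz=27}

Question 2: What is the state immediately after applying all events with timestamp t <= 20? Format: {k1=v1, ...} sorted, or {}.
Answer: {baz=-11}

Derivation:
Apply events with t <= 20 (2 events):
  after event 1 (t=10: SET baz = -4): {baz=-4}
  after event 2 (t=18: SET baz = -11): {baz=-11}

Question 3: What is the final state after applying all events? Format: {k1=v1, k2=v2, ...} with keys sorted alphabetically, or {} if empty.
  after event 1 (t=10: SET baz = -4): {baz=-4}
  after event 2 (t=18: SET baz = -11): {baz=-11}
  after event 3 (t=28: SET baz = 27): {baz=27}
  after event 4 (t=36: SET baz = 12): {baz=12}
  after event 5 (t=38: SET bar = 44): {bar=44, baz=12}
  after event 6 (t=42: DEC foo by 9): {bar=44, baz=12, foo=-9}
  after event 7 (t=51: DEC bar by 9): {bar=35, baz=12, foo=-9}

Answer: {bar=35, baz=12, foo=-9}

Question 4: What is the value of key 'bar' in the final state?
Answer: 35

Derivation:
Track key 'bar' through all 7 events:
  event 1 (t=10: SET baz = -4): bar unchanged
  event 2 (t=18: SET baz = -11): bar unchanged
  event 3 (t=28: SET baz = 27): bar unchanged
  event 4 (t=36: SET baz = 12): bar unchanged
  event 5 (t=38: SET bar = 44): bar (absent) -> 44
  event 6 (t=42: DEC foo by 9): bar unchanged
  event 7 (t=51: DEC bar by 9): bar 44 -> 35
Final: bar = 35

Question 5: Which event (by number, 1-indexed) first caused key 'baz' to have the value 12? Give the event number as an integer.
Looking for first event where baz becomes 12:
  event 1: baz = -4
  event 2: baz = -11
  event 3: baz = 27
  event 4: baz 27 -> 12  <-- first match

Answer: 4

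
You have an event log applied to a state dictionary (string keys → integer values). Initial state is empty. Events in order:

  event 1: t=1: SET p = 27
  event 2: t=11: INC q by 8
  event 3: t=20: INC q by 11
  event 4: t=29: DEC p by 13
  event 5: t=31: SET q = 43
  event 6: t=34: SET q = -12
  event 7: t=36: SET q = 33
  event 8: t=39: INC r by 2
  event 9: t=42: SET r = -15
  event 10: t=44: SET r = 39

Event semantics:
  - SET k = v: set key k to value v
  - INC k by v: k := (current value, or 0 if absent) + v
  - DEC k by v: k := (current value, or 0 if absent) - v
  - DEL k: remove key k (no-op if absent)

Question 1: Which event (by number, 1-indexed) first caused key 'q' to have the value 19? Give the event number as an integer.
Answer: 3

Derivation:
Looking for first event where q becomes 19:
  event 2: q = 8
  event 3: q 8 -> 19  <-- first match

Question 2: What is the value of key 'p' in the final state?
Answer: 14

Derivation:
Track key 'p' through all 10 events:
  event 1 (t=1: SET p = 27): p (absent) -> 27
  event 2 (t=11: INC q by 8): p unchanged
  event 3 (t=20: INC q by 11): p unchanged
  event 4 (t=29: DEC p by 13): p 27 -> 14
  event 5 (t=31: SET q = 43): p unchanged
  event 6 (t=34: SET q = -12): p unchanged
  event 7 (t=36: SET q = 33): p unchanged
  event 8 (t=39: INC r by 2): p unchanged
  event 9 (t=42: SET r = -15): p unchanged
  event 10 (t=44: SET r = 39): p unchanged
Final: p = 14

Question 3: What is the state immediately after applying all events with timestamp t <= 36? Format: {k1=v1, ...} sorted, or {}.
Apply events with t <= 36 (7 events):
  after event 1 (t=1: SET p = 27): {p=27}
  after event 2 (t=11: INC q by 8): {p=27, q=8}
  after event 3 (t=20: INC q by 11): {p=27, q=19}
  after event 4 (t=29: DEC p by 13): {p=14, q=19}
  after event 5 (t=31: SET q = 43): {p=14, q=43}
  after event 6 (t=34: SET q = -12): {p=14, q=-12}
  after event 7 (t=36: SET q = 33): {p=14, q=33}

Answer: {p=14, q=33}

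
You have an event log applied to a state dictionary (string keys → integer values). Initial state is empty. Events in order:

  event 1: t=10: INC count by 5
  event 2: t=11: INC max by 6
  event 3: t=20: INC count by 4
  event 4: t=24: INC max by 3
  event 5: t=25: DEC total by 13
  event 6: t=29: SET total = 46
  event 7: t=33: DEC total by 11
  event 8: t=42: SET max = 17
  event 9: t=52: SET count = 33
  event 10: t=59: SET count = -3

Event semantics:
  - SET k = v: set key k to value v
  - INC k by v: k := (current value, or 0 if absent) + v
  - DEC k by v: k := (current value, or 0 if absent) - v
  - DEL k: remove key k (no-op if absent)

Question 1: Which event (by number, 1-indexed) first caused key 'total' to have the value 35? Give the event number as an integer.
Looking for first event where total becomes 35:
  event 5: total = -13
  event 6: total = 46
  event 7: total 46 -> 35  <-- first match

Answer: 7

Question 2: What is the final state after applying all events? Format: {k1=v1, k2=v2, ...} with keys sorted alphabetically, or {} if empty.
Answer: {count=-3, max=17, total=35}

Derivation:
  after event 1 (t=10: INC count by 5): {count=5}
  after event 2 (t=11: INC max by 6): {count=5, max=6}
  after event 3 (t=20: INC count by 4): {count=9, max=6}
  after event 4 (t=24: INC max by 3): {count=9, max=9}
  after event 5 (t=25: DEC total by 13): {count=9, max=9, total=-13}
  after event 6 (t=29: SET total = 46): {count=9, max=9, total=46}
  after event 7 (t=33: DEC total by 11): {count=9, max=9, total=35}
  after event 8 (t=42: SET max = 17): {count=9, max=17, total=35}
  after event 9 (t=52: SET count = 33): {count=33, max=17, total=35}
  after event 10 (t=59: SET count = -3): {count=-3, max=17, total=35}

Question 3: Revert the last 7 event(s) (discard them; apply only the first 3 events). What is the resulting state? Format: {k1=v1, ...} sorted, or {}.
Keep first 3 events (discard last 7):
  after event 1 (t=10: INC count by 5): {count=5}
  after event 2 (t=11: INC max by 6): {count=5, max=6}
  after event 3 (t=20: INC count by 4): {count=9, max=6}

Answer: {count=9, max=6}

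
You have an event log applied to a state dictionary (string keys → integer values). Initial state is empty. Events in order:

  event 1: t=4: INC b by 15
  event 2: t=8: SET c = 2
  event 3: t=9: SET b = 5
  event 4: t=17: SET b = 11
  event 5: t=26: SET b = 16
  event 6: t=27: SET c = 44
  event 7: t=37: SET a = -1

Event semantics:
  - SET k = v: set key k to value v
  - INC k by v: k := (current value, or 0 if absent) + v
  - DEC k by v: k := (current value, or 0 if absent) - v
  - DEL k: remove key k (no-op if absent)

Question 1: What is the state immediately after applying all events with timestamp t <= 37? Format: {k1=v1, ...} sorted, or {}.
Answer: {a=-1, b=16, c=44}

Derivation:
Apply events with t <= 37 (7 events):
  after event 1 (t=4: INC b by 15): {b=15}
  after event 2 (t=8: SET c = 2): {b=15, c=2}
  after event 3 (t=9: SET b = 5): {b=5, c=2}
  after event 4 (t=17: SET b = 11): {b=11, c=2}
  after event 5 (t=26: SET b = 16): {b=16, c=2}
  after event 6 (t=27: SET c = 44): {b=16, c=44}
  after event 7 (t=37: SET a = -1): {a=-1, b=16, c=44}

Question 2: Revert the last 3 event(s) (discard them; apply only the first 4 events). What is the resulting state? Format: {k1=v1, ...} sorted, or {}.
Keep first 4 events (discard last 3):
  after event 1 (t=4: INC b by 15): {b=15}
  after event 2 (t=8: SET c = 2): {b=15, c=2}
  after event 3 (t=9: SET b = 5): {b=5, c=2}
  after event 4 (t=17: SET b = 11): {b=11, c=2}

Answer: {b=11, c=2}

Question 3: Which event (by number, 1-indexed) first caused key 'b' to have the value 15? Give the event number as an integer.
Answer: 1

Derivation:
Looking for first event where b becomes 15:
  event 1: b (absent) -> 15  <-- first match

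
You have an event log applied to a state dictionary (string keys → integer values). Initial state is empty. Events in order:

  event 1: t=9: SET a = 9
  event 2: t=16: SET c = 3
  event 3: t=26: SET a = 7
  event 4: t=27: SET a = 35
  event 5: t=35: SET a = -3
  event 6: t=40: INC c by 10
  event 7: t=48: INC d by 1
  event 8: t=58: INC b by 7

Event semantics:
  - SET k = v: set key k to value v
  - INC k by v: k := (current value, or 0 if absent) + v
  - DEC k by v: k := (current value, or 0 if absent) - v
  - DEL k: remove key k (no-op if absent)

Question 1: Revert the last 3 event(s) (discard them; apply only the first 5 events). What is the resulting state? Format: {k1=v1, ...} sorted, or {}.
Keep first 5 events (discard last 3):
  after event 1 (t=9: SET a = 9): {a=9}
  after event 2 (t=16: SET c = 3): {a=9, c=3}
  after event 3 (t=26: SET a = 7): {a=7, c=3}
  after event 4 (t=27: SET a = 35): {a=35, c=3}
  after event 5 (t=35: SET a = -3): {a=-3, c=3}

Answer: {a=-3, c=3}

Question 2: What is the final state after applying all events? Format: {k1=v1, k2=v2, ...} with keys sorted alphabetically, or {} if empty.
  after event 1 (t=9: SET a = 9): {a=9}
  after event 2 (t=16: SET c = 3): {a=9, c=3}
  after event 3 (t=26: SET a = 7): {a=7, c=3}
  after event 4 (t=27: SET a = 35): {a=35, c=3}
  after event 5 (t=35: SET a = -3): {a=-3, c=3}
  after event 6 (t=40: INC c by 10): {a=-3, c=13}
  after event 7 (t=48: INC d by 1): {a=-3, c=13, d=1}
  after event 8 (t=58: INC b by 7): {a=-3, b=7, c=13, d=1}

Answer: {a=-3, b=7, c=13, d=1}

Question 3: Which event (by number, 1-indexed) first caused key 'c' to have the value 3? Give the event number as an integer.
Looking for first event where c becomes 3:
  event 2: c (absent) -> 3  <-- first match

Answer: 2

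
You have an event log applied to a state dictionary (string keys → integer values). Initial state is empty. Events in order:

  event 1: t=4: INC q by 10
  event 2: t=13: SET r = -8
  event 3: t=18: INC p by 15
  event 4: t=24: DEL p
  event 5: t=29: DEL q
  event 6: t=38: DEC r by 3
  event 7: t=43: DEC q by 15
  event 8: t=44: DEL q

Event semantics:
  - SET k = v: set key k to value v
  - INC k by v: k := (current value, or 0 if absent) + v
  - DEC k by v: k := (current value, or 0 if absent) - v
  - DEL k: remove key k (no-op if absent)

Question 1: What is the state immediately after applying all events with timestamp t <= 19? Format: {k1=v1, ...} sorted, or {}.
Answer: {p=15, q=10, r=-8}

Derivation:
Apply events with t <= 19 (3 events):
  after event 1 (t=4: INC q by 10): {q=10}
  after event 2 (t=13: SET r = -8): {q=10, r=-8}
  after event 3 (t=18: INC p by 15): {p=15, q=10, r=-8}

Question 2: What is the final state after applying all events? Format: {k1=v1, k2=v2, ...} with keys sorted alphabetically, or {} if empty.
  after event 1 (t=4: INC q by 10): {q=10}
  after event 2 (t=13: SET r = -8): {q=10, r=-8}
  after event 3 (t=18: INC p by 15): {p=15, q=10, r=-8}
  after event 4 (t=24: DEL p): {q=10, r=-8}
  after event 5 (t=29: DEL q): {r=-8}
  after event 6 (t=38: DEC r by 3): {r=-11}
  after event 7 (t=43: DEC q by 15): {q=-15, r=-11}
  after event 8 (t=44: DEL q): {r=-11}

Answer: {r=-11}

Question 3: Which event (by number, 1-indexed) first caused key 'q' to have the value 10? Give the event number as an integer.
Looking for first event where q becomes 10:
  event 1: q (absent) -> 10  <-- first match

Answer: 1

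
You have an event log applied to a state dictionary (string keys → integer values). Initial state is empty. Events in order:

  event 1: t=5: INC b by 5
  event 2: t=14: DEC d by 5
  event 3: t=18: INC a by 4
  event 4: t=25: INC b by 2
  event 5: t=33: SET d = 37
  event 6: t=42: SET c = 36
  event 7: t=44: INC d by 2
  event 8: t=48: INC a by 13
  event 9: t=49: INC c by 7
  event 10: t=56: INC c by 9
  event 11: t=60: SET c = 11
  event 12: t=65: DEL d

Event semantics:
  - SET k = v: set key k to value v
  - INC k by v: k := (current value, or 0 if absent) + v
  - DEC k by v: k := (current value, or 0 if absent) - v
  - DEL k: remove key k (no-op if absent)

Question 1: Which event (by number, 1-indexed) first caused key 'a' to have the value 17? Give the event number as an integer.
Looking for first event where a becomes 17:
  event 3: a = 4
  event 4: a = 4
  event 5: a = 4
  event 6: a = 4
  event 7: a = 4
  event 8: a 4 -> 17  <-- first match

Answer: 8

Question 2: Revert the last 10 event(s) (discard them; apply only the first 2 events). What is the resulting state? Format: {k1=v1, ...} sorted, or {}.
Keep first 2 events (discard last 10):
  after event 1 (t=5: INC b by 5): {b=5}
  after event 2 (t=14: DEC d by 5): {b=5, d=-5}

Answer: {b=5, d=-5}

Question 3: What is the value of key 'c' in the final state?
Track key 'c' through all 12 events:
  event 1 (t=5: INC b by 5): c unchanged
  event 2 (t=14: DEC d by 5): c unchanged
  event 3 (t=18: INC a by 4): c unchanged
  event 4 (t=25: INC b by 2): c unchanged
  event 5 (t=33: SET d = 37): c unchanged
  event 6 (t=42: SET c = 36): c (absent) -> 36
  event 7 (t=44: INC d by 2): c unchanged
  event 8 (t=48: INC a by 13): c unchanged
  event 9 (t=49: INC c by 7): c 36 -> 43
  event 10 (t=56: INC c by 9): c 43 -> 52
  event 11 (t=60: SET c = 11): c 52 -> 11
  event 12 (t=65: DEL d): c unchanged
Final: c = 11

Answer: 11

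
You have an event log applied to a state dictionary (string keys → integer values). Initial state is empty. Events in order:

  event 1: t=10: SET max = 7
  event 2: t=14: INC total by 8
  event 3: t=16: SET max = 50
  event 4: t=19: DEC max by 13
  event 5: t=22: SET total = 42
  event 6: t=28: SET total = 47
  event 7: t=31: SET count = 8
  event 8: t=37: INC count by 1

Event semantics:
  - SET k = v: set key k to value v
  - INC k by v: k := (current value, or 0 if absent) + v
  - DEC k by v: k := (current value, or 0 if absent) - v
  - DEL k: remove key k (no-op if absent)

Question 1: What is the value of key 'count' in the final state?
Track key 'count' through all 8 events:
  event 1 (t=10: SET max = 7): count unchanged
  event 2 (t=14: INC total by 8): count unchanged
  event 3 (t=16: SET max = 50): count unchanged
  event 4 (t=19: DEC max by 13): count unchanged
  event 5 (t=22: SET total = 42): count unchanged
  event 6 (t=28: SET total = 47): count unchanged
  event 7 (t=31: SET count = 8): count (absent) -> 8
  event 8 (t=37: INC count by 1): count 8 -> 9
Final: count = 9

Answer: 9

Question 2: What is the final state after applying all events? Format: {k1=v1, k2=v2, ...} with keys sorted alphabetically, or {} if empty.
Answer: {count=9, max=37, total=47}

Derivation:
  after event 1 (t=10: SET max = 7): {max=7}
  after event 2 (t=14: INC total by 8): {max=7, total=8}
  after event 3 (t=16: SET max = 50): {max=50, total=8}
  after event 4 (t=19: DEC max by 13): {max=37, total=8}
  after event 5 (t=22: SET total = 42): {max=37, total=42}
  after event 6 (t=28: SET total = 47): {max=37, total=47}
  after event 7 (t=31: SET count = 8): {count=8, max=37, total=47}
  after event 8 (t=37: INC count by 1): {count=9, max=37, total=47}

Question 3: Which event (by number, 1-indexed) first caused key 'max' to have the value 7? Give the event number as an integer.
Answer: 1

Derivation:
Looking for first event where max becomes 7:
  event 1: max (absent) -> 7  <-- first match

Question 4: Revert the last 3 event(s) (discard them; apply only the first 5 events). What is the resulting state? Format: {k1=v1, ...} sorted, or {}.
Answer: {max=37, total=42}

Derivation:
Keep first 5 events (discard last 3):
  after event 1 (t=10: SET max = 7): {max=7}
  after event 2 (t=14: INC total by 8): {max=7, total=8}
  after event 3 (t=16: SET max = 50): {max=50, total=8}
  after event 4 (t=19: DEC max by 13): {max=37, total=8}
  after event 5 (t=22: SET total = 42): {max=37, total=42}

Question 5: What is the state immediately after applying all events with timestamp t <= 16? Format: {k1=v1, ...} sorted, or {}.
Answer: {max=50, total=8}

Derivation:
Apply events with t <= 16 (3 events):
  after event 1 (t=10: SET max = 7): {max=7}
  after event 2 (t=14: INC total by 8): {max=7, total=8}
  after event 3 (t=16: SET max = 50): {max=50, total=8}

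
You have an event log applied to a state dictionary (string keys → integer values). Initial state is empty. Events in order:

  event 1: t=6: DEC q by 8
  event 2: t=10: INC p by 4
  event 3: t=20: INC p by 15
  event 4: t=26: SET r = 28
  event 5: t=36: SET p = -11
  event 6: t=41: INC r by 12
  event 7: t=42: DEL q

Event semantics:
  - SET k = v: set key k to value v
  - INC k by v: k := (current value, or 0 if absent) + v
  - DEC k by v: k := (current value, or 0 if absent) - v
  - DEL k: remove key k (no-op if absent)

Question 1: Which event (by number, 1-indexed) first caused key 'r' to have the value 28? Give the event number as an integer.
Looking for first event where r becomes 28:
  event 4: r (absent) -> 28  <-- first match

Answer: 4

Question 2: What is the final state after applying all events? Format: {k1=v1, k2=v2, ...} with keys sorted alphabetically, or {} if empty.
Answer: {p=-11, r=40}

Derivation:
  after event 1 (t=6: DEC q by 8): {q=-8}
  after event 2 (t=10: INC p by 4): {p=4, q=-8}
  after event 3 (t=20: INC p by 15): {p=19, q=-8}
  after event 4 (t=26: SET r = 28): {p=19, q=-8, r=28}
  after event 5 (t=36: SET p = -11): {p=-11, q=-8, r=28}
  after event 6 (t=41: INC r by 12): {p=-11, q=-8, r=40}
  after event 7 (t=42: DEL q): {p=-11, r=40}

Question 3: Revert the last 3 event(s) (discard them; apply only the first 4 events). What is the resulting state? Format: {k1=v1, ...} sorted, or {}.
Keep first 4 events (discard last 3):
  after event 1 (t=6: DEC q by 8): {q=-8}
  after event 2 (t=10: INC p by 4): {p=4, q=-8}
  after event 3 (t=20: INC p by 15): {p=19, q=-8}
  after event 4 (t=26: SET r = 28): {p=19, q=-8, r=28}

Answer: {p=19, q=-8, r=28}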